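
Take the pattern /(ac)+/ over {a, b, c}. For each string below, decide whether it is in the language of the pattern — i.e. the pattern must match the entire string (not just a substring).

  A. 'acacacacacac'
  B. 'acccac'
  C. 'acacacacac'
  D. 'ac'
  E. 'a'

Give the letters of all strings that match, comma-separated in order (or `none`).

A. 'acacacacacac' → match
B. 'acccac' → no match
C. 'acacacacac' → match
D. 'ac' → match
E. 'a' → no match — must start with 'ac'

A, C, D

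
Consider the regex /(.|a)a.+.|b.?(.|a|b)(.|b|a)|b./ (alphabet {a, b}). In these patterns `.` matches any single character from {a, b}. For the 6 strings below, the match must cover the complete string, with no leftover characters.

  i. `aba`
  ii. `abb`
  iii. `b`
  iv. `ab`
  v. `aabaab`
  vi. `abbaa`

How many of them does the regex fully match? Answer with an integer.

1

i. `aba` → no match
ii. `abb` → no match
iii. `b` → no match
iv. `ab` → no match
v. `aabaab` → match
vi. `abbaa` → no match
Total matched: 1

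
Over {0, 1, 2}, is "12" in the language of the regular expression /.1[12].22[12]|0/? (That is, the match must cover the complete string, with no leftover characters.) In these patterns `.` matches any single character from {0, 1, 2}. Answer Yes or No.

No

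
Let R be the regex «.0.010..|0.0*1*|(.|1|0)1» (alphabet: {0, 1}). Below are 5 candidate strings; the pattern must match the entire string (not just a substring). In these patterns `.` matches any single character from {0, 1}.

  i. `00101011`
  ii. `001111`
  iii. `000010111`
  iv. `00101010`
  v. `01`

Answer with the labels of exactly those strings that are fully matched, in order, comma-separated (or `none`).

i, ii, iv, v

i → match
ii → match
iii → no match
iv → match
v → match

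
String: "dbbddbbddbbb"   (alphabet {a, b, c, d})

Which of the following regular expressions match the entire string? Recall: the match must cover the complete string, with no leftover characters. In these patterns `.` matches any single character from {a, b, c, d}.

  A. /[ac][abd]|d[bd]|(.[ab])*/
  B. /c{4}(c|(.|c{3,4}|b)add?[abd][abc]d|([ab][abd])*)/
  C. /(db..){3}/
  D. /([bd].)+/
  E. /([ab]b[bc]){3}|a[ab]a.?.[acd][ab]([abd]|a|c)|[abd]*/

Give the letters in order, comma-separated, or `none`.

A → no match
B → no match — must start with "c"
C → match
D → match
E → match

C, D, E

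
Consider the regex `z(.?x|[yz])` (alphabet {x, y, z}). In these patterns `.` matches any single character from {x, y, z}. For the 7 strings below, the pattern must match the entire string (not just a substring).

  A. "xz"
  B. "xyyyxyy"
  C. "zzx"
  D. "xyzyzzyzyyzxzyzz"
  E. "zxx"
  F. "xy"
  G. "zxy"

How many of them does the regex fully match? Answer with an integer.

A. "xz" → no match — must start with "z"
B. "xyyyxyy" → no match — must start with "z"
C. "zzx" → match
D → no match — must start with "z"
E. "zxx" → match
F. "xy" → no match — must start with "z"
G. "zxy" → no match
Total matched: 2

2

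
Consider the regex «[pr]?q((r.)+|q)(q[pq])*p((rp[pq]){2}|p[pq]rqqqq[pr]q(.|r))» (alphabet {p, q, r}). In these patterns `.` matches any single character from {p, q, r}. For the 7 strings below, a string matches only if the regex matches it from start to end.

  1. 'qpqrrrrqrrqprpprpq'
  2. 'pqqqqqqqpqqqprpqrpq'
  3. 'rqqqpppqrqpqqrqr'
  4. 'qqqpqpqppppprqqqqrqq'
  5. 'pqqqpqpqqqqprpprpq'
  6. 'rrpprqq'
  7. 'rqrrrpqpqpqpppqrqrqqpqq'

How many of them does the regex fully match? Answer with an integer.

1

1 → no match
2 → no match
3 → no match
4 → no match
5 → match
6. 'rrpprqq' → no match
7 → no match
Total matched: 1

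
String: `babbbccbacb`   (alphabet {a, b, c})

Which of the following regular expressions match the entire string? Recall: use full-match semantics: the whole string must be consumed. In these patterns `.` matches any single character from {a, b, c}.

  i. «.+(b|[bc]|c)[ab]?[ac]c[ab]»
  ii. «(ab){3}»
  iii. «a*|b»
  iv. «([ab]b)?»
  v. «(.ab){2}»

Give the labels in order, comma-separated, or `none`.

i → match
ii → no match — must start with `ab`
iii → no match
iv → no match
v → no match — must end with `ab`

i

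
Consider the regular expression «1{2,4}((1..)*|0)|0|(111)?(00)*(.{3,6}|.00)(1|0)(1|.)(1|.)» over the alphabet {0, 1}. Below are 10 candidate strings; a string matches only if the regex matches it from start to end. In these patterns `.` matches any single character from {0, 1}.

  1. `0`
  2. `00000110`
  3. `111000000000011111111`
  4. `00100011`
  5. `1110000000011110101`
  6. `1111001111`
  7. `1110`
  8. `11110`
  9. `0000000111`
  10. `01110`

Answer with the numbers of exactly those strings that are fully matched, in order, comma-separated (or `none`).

1. `0` → match
2. `00000110` → match
3 → match
4. `00100011` → match
5 → match
6. `1111001111` → match
7. `1110` → match
8. `11110` → match
9. `0000000111` → match
10. `01110` → no match

1, 2, 3, 4, 5, 6, 7, 8, 9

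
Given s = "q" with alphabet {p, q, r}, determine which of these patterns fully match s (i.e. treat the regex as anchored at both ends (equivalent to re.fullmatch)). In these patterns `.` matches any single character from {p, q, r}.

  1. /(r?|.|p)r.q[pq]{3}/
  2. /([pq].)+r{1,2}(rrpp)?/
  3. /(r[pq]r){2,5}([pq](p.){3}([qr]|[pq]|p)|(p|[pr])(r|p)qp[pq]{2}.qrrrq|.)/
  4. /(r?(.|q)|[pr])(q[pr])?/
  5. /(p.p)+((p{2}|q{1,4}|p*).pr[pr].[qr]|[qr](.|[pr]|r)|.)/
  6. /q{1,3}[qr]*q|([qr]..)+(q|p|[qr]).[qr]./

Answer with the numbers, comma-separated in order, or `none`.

4

1 → no match
2 → no match
3 → no match — must start with "r"
4 → match
5 → no match — must start with "p"
6 → no match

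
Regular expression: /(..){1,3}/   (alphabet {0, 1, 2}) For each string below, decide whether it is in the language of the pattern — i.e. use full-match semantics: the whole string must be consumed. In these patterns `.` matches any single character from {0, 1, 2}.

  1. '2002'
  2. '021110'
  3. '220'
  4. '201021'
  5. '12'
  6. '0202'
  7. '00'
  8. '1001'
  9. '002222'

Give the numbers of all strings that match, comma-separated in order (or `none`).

1. '2002' → match
2. '021110' → match
3. '220' → no match
4. '201021' → match
5. '12' → match
6. '0202' → match
7. '00' → match
8. '1001' → match
9. '002222' → match

1, 2, 4, 5, 6, 7, 8, 9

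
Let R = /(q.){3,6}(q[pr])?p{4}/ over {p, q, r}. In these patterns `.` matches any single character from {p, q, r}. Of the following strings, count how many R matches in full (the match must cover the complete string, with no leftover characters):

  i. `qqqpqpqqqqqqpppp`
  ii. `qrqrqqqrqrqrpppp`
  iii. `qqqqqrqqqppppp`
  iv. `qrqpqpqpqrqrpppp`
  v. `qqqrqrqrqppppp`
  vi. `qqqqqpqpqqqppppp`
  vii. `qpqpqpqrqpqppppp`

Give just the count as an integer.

7

i → match
ii → match
iii → match
iv → match
v → match
vi → match
vii → match
Total matched: 7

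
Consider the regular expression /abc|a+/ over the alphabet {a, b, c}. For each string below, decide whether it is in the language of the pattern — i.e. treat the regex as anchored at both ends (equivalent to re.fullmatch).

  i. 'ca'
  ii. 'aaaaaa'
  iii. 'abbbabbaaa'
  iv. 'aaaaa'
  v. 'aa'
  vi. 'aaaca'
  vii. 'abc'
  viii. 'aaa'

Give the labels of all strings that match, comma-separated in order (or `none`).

ii, iv, v, vii, viii

i → no match
ii → match
iii → no match
iv → match
v → match
vi → no match
vii → match
viii → match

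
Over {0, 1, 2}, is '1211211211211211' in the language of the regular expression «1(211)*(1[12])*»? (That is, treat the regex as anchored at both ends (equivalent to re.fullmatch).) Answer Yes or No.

Yes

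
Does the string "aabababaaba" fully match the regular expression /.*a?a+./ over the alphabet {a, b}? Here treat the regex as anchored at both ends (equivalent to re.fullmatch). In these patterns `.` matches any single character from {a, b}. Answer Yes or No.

No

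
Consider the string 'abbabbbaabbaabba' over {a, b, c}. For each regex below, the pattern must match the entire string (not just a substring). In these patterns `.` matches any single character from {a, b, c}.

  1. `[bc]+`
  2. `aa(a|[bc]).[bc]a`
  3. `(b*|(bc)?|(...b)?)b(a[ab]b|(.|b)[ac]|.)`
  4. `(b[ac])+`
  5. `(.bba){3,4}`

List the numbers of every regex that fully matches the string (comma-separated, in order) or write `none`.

1 → no match
2 → no match — must start with 'aa'
3 → no match
4 → no match — must start with 'b'
5 → match

5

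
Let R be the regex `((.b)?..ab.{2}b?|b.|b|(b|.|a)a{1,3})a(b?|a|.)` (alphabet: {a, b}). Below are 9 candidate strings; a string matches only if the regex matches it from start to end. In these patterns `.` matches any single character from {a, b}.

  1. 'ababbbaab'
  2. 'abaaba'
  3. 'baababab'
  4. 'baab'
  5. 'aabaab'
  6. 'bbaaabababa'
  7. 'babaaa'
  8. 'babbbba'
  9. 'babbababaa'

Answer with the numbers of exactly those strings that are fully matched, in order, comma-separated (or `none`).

1. 'ababbbaab' → no match
2. 'abaaba' → no match
3. 'baababab' → match
4. 'baab' → match
5. 'aabaab' → no match
6. 'bbaaabababa' → no match
7. 'babaaa' → no match
8. 'babbbba' → no match
9. 'babbababaa' → no match

3, 4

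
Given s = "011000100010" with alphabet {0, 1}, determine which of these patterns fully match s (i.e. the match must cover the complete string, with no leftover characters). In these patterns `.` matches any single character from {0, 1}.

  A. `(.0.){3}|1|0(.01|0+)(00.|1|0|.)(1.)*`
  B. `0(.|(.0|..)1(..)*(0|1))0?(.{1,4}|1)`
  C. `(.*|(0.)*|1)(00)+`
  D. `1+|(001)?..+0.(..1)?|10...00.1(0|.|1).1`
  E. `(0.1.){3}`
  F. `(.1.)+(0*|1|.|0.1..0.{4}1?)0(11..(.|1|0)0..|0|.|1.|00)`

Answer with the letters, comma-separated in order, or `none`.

A → no match
B → no match
C → no match — must end with "00"
D → no match
E → match
F → no match

E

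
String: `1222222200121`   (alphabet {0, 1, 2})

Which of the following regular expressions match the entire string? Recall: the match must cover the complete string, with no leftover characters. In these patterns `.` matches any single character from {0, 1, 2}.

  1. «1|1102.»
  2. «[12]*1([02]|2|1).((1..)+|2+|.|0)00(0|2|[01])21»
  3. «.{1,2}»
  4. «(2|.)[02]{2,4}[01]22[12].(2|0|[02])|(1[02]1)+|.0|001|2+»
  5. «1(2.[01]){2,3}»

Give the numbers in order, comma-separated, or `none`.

1 → no match
2 → match
3 → no match
4 → no match
5 → no match

2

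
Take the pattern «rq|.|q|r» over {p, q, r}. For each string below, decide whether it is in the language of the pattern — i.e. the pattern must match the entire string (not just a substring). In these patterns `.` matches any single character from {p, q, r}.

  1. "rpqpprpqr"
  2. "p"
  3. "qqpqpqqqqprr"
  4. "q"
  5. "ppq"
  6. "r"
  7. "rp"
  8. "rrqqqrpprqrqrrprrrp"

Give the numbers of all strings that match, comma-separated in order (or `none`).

2, 4, 6

1 → no match
2 → match
3 → no match
4 → match
5 → no match
6 → match
7 → no match
8 → no match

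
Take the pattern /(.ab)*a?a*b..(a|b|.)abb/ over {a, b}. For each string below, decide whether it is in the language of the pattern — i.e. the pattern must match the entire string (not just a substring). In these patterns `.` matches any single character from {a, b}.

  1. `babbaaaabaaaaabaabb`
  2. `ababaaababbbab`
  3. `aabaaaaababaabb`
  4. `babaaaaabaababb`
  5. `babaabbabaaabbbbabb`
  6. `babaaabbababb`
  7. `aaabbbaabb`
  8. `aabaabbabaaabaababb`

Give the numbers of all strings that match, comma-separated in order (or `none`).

3, 4, 5, 6, 7, 8

1 → no match
2 → no match — must end with `abb`
3 → match
4 → match
5 → match
6 → match
7 → match
8 → match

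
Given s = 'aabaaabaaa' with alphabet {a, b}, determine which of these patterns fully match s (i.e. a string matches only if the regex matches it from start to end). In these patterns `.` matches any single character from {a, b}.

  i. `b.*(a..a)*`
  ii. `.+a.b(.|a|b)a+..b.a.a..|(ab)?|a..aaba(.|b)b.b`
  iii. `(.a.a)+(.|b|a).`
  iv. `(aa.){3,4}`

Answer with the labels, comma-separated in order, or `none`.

i → no match — must start with 'b'
ii → no match
iii → match
iv → no match

iii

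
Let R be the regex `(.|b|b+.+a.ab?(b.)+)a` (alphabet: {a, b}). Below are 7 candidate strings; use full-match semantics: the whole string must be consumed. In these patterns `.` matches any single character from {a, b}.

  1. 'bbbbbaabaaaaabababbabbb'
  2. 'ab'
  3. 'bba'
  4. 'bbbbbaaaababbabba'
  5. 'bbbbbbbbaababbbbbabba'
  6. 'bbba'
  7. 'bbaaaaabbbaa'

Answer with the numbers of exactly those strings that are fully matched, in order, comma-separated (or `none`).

4, 5, 7

1 → no match — must end with 'a'
2 → no match — must end with 'a'
3 → no match
4 → match
5 → match
6 → no match
7 → match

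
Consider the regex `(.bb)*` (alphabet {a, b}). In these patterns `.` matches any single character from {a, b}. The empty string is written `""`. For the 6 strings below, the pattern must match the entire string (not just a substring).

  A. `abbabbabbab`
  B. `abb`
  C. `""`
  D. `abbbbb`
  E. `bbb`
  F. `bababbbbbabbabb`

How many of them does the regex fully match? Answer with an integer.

A. `abbabbabbab` → no match
B. `abb` → match
C. `""` → match
D. `abbbbb` → match
E. `bbb` → match
F → no match
Total matched: 4

4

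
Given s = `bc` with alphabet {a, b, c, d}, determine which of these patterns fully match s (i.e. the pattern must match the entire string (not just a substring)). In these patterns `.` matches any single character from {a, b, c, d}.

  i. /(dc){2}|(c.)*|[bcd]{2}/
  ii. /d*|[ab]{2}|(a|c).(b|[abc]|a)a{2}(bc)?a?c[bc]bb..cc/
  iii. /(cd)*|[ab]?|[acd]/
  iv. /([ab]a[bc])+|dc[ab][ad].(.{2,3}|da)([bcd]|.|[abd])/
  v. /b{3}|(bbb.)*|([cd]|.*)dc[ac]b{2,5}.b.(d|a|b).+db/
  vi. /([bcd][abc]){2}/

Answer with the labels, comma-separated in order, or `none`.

i

i → match
ii → no match
iii → no match
iv → no match
v → no match
vi → no match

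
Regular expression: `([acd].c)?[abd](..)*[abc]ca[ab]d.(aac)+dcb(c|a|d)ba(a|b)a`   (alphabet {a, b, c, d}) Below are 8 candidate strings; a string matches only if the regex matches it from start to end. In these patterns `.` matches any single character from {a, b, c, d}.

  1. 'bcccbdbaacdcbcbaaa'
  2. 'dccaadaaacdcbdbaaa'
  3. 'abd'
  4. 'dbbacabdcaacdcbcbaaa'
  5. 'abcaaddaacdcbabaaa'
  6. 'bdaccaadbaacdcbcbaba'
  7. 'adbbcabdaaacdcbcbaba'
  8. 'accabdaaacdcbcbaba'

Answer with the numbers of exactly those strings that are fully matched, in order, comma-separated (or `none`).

1 → no match
2 → match
3 → no match — must end with 'a'
4 → match
5 → match
6 → match
7 → match
8 → match

2, 4, 5, 6, 7, 8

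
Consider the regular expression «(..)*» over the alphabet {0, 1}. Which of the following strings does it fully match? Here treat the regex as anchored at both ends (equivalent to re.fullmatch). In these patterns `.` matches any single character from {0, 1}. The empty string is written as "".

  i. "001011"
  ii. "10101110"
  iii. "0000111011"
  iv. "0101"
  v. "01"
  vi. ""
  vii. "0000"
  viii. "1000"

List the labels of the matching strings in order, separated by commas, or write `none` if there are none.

i → match
ii → match
iii → match
iv → match
v → match
vi → match
vii → match
viii → match

i, ii, iii, iv, v, vi, vii, viii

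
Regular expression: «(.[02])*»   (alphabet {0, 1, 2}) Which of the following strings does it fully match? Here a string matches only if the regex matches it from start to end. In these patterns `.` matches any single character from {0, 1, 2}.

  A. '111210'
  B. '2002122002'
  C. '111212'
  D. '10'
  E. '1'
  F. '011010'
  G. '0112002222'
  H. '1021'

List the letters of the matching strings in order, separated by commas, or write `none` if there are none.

A → no match
B → match
C → no match
D → match
E → no match
F → no match
G → no match
H → no match

B, D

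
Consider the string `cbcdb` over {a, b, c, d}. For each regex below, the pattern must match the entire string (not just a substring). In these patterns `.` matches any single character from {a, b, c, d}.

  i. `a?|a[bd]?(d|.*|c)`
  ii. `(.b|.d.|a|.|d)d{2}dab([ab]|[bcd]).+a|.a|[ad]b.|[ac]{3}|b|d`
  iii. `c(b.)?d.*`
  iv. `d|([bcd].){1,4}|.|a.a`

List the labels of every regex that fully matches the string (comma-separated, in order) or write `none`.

iii

i → no match
ii → no match
iii → match
iv → no match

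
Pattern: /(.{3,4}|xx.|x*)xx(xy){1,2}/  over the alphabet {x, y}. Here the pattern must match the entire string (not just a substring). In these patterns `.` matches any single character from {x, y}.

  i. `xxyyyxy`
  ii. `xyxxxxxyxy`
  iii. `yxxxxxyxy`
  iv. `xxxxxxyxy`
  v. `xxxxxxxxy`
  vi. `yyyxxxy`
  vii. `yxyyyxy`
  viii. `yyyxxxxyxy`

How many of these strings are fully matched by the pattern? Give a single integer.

i. `xxyyyxy` → no match
ii. `xyxxxxxyxy` → match
iii. `yxxxxxyxy` → match
iv. `xxxxxxyxy` → match
v. `xxxxxxxxy` → match
vi. `yyyxxxy` → match
vii. `yxyyyxy` → no match
viii. `yyyxxxxyxy` → match
Total matched: 6

6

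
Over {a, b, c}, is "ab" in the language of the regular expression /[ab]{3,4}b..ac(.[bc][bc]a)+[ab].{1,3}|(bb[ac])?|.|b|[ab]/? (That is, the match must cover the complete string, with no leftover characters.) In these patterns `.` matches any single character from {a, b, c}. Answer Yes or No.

No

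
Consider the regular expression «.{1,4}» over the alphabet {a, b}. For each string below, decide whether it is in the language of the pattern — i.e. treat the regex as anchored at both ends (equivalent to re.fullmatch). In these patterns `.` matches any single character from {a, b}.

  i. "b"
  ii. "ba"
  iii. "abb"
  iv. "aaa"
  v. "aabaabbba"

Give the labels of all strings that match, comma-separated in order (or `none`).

i. "b" → match
ii. "ba" → match
iii. "abb" → match
iv. "aaa" → match
v. "aabaabbba" → no match

i, ii, iii, iv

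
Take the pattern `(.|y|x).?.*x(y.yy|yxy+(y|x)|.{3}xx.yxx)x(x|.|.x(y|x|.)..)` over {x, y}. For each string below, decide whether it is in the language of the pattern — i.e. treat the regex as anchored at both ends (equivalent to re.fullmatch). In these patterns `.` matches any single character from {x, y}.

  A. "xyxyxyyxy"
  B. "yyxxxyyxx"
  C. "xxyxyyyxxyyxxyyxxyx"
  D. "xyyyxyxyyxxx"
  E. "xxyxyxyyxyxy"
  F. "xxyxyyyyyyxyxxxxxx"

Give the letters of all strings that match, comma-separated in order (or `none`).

A, D

A. "xyxyxyyxy" → match
B. "yyxxxyyxx" → no match
C → no match
D. "xyyyxyxyyxxx" → match
E. "xxyxyxyyxyxy" → no match
F → no match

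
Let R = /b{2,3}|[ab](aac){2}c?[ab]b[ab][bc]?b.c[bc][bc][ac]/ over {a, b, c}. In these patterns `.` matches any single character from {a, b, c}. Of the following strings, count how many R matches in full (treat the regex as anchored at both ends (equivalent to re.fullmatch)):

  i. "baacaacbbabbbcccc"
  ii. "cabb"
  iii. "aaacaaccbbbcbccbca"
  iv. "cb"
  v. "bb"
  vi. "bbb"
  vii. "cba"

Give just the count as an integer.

4

i → match
ii → no match
iii → match
iv → no match
v → match
vi → match
vii → no match
Total matched: 4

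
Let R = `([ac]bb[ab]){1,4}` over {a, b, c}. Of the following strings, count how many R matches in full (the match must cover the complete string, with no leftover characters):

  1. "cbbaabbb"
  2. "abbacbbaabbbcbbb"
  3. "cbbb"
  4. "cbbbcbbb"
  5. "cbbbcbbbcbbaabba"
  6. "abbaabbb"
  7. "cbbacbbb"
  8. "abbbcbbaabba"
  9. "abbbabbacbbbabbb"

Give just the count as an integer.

9

1 → match
2 → match
3 → match
4 → match
5 → match
6 → match
7 → match
8 → match
9 → match
Total matched: 9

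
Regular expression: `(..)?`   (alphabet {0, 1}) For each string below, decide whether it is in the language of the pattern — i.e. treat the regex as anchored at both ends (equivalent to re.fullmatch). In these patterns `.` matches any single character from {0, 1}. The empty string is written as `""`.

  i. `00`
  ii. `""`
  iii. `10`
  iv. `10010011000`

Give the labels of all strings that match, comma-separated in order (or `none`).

i, ii, iii

i. `00` → match
ii. `""` → match
iii. `10` → match
iv. `10010011000` → no match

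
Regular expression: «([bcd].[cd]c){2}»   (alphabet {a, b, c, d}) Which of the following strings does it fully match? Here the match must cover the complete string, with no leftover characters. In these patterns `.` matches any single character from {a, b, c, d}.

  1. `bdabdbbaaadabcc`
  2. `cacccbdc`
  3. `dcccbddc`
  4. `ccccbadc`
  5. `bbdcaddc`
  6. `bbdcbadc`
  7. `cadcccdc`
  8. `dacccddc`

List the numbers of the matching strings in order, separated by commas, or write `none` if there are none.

1 → no match
2. `cacccbdc` → match
3. `dcccbddc` → match
4. `ccccbadc` → match
5. `bbdcaddc` → no match
6. `bbdcbadc` → match
7. `cadcccdc` → match
8. `dacccddc` → match

2, 3, 4, 6, 7, 8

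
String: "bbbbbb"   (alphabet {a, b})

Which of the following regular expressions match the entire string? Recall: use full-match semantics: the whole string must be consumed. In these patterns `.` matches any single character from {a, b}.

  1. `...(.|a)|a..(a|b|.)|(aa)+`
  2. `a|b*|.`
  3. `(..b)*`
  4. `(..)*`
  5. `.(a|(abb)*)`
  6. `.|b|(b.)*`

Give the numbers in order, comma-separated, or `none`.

2, 3, 4, 6

1 → no match
2 → match
3 → match
4 → match
5 → no match
6 → match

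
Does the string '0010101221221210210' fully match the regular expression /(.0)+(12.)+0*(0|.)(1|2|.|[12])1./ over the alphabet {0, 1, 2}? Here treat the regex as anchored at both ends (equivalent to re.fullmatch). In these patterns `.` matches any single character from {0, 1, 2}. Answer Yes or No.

Yes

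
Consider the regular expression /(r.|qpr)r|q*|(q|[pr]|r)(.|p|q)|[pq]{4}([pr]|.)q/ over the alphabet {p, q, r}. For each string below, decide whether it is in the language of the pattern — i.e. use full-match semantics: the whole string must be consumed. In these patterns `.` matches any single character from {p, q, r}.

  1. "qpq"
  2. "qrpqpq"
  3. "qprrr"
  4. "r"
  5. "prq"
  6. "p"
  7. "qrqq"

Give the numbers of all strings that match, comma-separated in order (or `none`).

none

1 → no match
2 → no match
3 → no match
4 → no match
5 → no match
6 → no match
7 → no match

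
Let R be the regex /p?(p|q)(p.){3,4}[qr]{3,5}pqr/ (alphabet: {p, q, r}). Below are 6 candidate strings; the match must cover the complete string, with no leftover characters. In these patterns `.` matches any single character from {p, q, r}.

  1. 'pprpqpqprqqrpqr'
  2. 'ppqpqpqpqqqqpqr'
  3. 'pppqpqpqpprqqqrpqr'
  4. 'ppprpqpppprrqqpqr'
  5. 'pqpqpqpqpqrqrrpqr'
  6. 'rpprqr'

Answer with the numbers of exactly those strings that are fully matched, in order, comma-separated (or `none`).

1, 2, 3, 4, 5

1 → match
2 → match
3 → match
4 → match
5 → match
6 → no match — must end with 'pqr'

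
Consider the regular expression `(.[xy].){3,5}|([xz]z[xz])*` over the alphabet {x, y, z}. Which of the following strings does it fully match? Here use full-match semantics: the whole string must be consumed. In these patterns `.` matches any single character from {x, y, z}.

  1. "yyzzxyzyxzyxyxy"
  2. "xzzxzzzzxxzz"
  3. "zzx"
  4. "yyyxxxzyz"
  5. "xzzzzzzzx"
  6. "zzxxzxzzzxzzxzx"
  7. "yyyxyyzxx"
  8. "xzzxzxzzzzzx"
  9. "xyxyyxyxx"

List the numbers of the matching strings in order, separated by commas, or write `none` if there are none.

1 → match
2 → match
3 → match
4 → match
5 → match
6 → match
7 → match
8 → match
9 → match

1, 2, 3, 4, 5, 6, 7, 8, 9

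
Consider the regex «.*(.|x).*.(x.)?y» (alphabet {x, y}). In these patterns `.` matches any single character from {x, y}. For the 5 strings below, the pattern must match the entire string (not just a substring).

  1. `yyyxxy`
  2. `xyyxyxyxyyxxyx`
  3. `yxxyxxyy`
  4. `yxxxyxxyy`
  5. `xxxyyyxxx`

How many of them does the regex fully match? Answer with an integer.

3

1 → match
2 → no match — must end with `y`
3 → match
4 → match
5 → no match — must end with `y`
Total matched: 3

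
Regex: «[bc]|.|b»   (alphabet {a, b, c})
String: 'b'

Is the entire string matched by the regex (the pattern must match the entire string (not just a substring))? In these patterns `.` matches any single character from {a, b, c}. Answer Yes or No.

Yes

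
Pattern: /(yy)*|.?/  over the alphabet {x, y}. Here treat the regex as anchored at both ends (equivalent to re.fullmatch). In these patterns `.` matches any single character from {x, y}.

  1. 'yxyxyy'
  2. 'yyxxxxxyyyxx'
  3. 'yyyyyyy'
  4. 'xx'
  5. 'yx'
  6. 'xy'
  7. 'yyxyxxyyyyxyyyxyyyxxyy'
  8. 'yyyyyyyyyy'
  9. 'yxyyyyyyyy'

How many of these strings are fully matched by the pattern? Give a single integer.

1 → no match
2 → no match
3 → no match
4 → no match
5 → no match
6 → no match
7 → no match
8 → match
9 → no match
Total matched: 1

1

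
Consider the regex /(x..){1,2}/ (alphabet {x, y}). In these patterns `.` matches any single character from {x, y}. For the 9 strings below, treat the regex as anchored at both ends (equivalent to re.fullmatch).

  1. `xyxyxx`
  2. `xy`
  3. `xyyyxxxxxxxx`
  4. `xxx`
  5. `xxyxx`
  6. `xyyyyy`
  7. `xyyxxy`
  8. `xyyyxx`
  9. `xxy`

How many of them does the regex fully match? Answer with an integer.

1 → no match
2 → no match
3 → no match
4 → match
5 → no match
6 → no match
7 → match
8 → no match
9 → match
Total matched: 3

3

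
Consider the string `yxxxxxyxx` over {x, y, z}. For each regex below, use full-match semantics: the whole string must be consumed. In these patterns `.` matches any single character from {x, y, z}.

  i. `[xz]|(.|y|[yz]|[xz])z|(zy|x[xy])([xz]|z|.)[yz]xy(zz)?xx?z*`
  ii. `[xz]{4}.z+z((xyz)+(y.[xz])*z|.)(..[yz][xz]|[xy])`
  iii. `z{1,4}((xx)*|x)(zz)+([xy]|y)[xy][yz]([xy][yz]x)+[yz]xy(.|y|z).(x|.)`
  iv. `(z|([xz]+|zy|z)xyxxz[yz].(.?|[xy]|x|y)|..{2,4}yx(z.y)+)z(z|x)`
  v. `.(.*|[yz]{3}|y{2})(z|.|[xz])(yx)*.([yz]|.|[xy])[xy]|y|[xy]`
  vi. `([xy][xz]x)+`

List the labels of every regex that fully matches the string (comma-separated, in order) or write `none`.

v, vi

i → no match
ii → no match
iii → no match — must start with `z`
iv → no match
v → match
vi → match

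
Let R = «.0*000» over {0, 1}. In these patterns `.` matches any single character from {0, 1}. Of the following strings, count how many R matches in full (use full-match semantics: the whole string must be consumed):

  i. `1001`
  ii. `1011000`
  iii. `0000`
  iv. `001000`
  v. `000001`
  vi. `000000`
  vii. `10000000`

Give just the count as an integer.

3

i → no match — must end with `000`
ii → no match
iii → match
iv → no match
v → no match — must end with `000`
vi → match
vii → match
Total matched: 3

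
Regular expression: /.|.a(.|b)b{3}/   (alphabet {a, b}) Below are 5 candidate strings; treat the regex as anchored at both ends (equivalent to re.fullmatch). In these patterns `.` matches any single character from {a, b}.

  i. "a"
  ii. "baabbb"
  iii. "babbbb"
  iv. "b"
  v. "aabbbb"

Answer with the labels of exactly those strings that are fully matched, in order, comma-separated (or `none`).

i → match
ii → match
iii → match
iv → match
v → match

i, ii, iii, iv, v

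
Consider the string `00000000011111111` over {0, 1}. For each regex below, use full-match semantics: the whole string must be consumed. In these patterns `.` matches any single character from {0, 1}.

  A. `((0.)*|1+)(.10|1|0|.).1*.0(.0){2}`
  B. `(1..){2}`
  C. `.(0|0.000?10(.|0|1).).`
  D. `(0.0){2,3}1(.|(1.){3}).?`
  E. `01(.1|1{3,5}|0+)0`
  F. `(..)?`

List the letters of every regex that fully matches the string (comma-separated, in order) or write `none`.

A → no match — must end with `0`
B → no match — must start with `1`
C → no match
D → match
E → no match — must start with `01`
F → no match

D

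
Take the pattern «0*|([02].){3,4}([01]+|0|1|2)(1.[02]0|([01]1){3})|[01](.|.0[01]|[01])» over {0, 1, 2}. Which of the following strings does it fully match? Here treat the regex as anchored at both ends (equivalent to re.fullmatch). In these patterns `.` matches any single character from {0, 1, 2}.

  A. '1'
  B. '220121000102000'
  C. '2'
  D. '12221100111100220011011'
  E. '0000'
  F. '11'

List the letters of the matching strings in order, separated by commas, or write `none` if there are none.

E, F

A → no match
B → no match
C → no match
D → no match
E → match
F → match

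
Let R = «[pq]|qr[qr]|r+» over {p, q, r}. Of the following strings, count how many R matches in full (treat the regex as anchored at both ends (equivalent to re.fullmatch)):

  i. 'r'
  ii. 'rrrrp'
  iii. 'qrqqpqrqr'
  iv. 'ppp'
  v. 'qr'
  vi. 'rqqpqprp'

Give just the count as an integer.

i → match
ii → no match
iii → no match
iv → no match
v → no match
vi → no match
Total matched: 1

1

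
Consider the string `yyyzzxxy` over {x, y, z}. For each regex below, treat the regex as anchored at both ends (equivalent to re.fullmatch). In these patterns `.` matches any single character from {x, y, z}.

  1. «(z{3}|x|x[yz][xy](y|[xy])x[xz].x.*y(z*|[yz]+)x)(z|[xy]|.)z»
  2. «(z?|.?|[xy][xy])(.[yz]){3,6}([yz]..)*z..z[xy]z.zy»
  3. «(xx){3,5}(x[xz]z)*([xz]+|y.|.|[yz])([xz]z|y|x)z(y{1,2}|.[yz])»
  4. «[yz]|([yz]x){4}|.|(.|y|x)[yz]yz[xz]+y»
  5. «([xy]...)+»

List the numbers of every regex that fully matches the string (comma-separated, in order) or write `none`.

1 → no match — must end with `z`
2 → no match — must end with `zy`
3 → no match — must start with `xx`
4 → match
5 → no match

4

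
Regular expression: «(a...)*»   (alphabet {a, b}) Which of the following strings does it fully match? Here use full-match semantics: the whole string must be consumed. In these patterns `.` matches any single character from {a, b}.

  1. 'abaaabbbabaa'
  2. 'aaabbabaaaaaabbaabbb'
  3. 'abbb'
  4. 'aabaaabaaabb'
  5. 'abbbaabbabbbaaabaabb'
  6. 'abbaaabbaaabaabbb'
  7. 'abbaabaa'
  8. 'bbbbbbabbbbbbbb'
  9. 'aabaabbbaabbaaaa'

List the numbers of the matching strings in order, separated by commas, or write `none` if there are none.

1 → match
2 → no match
3 → match
4 → match
5 → match
6 → no match
7 → match
8 → no match
9 → match

1, 3, 4, 5, 7, 9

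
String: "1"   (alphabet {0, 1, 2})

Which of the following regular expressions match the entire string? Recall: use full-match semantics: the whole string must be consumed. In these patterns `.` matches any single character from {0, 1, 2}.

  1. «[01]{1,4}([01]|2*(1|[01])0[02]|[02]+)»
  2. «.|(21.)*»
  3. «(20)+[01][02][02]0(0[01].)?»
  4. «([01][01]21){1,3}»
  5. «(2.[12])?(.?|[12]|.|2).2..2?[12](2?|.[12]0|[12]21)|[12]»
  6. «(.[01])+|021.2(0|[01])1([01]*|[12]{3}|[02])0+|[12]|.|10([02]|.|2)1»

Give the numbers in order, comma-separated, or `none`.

1 → no match
2 → match
3 → no match — must start with "20"
4 → no match — must end with "21"
5 → match
6 → match

2, 5, 6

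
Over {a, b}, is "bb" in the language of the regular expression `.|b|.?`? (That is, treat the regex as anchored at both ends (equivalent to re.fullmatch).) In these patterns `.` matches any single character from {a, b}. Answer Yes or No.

No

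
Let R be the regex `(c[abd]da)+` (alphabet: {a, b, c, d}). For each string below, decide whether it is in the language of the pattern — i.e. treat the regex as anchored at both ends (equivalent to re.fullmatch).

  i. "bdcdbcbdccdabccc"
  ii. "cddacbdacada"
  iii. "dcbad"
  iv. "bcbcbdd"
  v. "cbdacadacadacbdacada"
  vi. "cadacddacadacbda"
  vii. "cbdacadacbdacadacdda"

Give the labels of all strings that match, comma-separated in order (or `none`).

ii, v, vi, vii

i → no match — must start with "c"
ii. "cddacbdacada" → match
iii. "dcbad" → no match — must start with "c"
iv. "bcbcbdd" → no match — must start with "c"
v → match
vi → match
vii → match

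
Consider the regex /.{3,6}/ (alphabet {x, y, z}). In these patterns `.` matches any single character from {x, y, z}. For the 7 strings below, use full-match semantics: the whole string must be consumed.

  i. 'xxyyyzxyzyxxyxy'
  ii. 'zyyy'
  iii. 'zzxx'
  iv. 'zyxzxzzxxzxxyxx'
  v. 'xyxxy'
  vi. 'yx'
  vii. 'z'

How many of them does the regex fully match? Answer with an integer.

3

i → no match
ii. 'zyyy' → match
iii. 'zzxx' → match
iv → no match
v. 'xyxxy' → match
vi. 'yx' → no match
vii. 'z' → no match
Total matched: 3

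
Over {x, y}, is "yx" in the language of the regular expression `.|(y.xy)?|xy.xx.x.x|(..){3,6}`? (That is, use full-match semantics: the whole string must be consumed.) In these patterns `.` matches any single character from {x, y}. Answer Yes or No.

No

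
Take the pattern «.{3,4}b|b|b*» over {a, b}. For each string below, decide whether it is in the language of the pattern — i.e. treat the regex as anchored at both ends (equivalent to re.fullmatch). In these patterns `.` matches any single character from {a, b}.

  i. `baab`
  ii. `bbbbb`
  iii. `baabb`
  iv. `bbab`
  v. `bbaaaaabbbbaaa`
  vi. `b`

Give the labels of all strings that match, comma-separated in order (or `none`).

i. `baab` → match
ii. `bbbbb` → match
iii. `baabb` → match
iv. `bbab` → match
v → no match
vi. `b` → match

i, ii, iii, iv, vi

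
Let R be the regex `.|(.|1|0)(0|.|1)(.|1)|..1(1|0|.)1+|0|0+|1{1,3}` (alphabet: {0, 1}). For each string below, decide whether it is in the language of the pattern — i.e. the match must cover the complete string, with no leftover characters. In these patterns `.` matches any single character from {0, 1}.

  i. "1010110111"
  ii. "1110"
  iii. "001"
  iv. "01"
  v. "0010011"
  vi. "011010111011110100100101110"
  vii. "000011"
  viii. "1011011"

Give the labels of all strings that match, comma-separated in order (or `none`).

i → no match
ii → no match
iii → match
iv → no match
v → no match
vi → no match
vii → no match
viii → no match

iii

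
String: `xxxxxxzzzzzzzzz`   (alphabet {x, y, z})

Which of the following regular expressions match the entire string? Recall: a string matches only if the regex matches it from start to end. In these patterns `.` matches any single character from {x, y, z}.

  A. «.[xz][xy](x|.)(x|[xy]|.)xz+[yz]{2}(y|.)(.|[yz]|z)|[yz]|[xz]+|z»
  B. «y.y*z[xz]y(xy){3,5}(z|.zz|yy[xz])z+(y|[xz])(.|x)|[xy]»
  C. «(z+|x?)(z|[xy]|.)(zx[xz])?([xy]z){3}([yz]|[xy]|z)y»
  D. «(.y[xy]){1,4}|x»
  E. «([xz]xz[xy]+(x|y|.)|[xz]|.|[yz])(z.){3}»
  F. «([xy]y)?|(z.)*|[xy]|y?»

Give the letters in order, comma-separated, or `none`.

A → match
B → no match
C → no match — must end with `y`
D → no match
E → no match
F → no match

A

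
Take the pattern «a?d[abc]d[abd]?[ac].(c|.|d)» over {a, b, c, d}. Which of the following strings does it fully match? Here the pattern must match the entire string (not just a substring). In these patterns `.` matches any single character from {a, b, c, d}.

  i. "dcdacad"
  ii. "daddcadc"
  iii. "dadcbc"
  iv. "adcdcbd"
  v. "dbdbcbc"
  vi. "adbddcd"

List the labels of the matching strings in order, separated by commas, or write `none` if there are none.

i → match
ii → no match
iii → match
iv → match
v → match
vi → no match

i, iii, iv, v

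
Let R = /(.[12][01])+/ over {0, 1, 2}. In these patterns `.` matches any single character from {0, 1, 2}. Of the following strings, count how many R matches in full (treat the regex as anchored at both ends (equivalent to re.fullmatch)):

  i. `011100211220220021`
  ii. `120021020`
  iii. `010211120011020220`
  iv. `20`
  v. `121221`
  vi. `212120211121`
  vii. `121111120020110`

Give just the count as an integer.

4

i → no match
ii → match
iii → match
iv → no match
v → match
vi → no match
vii → match
Total matched: 4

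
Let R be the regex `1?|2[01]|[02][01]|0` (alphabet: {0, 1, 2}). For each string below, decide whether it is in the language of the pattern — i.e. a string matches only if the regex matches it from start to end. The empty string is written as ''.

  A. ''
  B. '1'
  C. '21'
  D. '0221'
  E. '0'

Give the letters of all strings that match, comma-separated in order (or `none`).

A, B, C, E

A → match
B → match
C → match
D → no match
E → match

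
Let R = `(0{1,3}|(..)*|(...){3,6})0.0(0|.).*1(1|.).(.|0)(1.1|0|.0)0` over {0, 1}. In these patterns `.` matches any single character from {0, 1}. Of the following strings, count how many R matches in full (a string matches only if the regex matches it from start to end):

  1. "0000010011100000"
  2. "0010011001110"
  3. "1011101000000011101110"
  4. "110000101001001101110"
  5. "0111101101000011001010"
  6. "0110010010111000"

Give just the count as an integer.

5

1 → match
2 → match
3 → match
4 → no match
5 → match
6 → match
Total matched: 5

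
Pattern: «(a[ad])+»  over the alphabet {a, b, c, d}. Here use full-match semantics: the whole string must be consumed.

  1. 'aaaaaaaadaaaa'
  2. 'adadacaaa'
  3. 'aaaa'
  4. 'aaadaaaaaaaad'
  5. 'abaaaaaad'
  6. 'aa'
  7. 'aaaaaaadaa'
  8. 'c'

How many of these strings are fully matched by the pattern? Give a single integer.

3

1 → no match
2 → no match
3 → match
4 → no match
5 → no match
6 → match
7 → match
8 → no match — must start with 'a'
Total matched: 3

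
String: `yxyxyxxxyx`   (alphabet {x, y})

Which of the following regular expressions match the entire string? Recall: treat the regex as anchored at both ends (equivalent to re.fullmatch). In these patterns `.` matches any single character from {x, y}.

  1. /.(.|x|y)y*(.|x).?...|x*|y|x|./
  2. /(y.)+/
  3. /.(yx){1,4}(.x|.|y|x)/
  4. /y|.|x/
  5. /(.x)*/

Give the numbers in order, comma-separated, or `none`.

5

1 → no match
2 → no match
3 → no match
4 → no match
5 → match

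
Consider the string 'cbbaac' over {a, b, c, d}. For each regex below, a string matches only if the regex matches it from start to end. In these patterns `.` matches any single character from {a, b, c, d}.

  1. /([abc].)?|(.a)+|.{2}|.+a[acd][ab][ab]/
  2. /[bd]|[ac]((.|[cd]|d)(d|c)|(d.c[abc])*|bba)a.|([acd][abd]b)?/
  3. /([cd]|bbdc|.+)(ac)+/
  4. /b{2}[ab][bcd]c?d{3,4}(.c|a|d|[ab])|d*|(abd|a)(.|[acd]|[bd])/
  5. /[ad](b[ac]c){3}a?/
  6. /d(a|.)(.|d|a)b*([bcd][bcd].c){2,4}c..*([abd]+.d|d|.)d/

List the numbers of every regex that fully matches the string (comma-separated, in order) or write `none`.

1 → no match
2 → match
3 → match
4 → no match
5 → no match
6 → no match — must start with 'd'

2, 3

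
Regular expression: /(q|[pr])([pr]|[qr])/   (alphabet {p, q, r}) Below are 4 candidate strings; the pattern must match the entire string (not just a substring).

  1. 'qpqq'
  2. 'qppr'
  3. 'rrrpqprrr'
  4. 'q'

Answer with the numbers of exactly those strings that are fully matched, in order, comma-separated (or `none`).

1 → no match
2 → no match
3 → no match
4 → no match

none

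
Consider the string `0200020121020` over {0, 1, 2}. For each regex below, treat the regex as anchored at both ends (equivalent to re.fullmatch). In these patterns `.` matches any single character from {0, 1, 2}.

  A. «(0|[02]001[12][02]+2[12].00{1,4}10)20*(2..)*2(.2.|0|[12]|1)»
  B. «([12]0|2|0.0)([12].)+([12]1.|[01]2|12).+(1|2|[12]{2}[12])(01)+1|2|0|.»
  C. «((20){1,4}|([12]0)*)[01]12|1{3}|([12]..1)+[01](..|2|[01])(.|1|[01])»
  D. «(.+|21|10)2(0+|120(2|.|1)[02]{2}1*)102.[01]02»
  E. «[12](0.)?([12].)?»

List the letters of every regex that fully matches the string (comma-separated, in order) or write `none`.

A → match
B → no match
C → no match
D → no match — must end with `02`
E → no match

A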